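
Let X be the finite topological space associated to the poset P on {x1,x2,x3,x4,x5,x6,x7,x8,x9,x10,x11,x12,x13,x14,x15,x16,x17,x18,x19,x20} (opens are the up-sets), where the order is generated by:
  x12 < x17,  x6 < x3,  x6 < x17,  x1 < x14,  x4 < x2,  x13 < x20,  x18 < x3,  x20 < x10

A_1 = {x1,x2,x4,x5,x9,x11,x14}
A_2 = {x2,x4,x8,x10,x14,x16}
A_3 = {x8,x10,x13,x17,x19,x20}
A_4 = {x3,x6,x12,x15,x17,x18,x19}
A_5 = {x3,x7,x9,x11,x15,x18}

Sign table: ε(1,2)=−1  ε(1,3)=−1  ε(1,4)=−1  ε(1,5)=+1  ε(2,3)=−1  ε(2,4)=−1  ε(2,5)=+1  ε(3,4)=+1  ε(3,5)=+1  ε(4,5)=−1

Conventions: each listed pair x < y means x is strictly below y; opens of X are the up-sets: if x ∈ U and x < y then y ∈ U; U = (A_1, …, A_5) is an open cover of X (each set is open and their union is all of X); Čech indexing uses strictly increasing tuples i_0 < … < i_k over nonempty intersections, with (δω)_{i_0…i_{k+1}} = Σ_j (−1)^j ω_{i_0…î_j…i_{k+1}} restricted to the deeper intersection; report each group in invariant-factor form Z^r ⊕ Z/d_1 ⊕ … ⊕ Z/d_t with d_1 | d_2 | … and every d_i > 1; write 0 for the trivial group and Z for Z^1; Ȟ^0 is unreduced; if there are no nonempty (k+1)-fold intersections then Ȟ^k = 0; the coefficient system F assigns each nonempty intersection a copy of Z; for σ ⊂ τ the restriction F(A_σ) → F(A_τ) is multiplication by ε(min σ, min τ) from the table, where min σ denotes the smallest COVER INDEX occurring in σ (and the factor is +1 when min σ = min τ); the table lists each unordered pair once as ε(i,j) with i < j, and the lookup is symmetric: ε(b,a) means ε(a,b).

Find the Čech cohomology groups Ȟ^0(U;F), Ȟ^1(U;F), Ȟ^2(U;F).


nonempty overlaps:
  A12={x2,x4,x14} A15={x9,x11} A23={x8,x10} A34={x17,x19} A45={x3,x15,x18}
C dims 5,5; δ0: rk 5, SNF 1^4·2
degree 0: 5−5−0 = 0 → Ȟ^0 ≅ 0
degree 1: 5−0−5 = 0 plus torsion [2] → Ȟ^1 ≅ Z/2
degree 2: 0−0−0 = 0 → Ȟ^2 ≅ 0

Ȟ^0 = 0,  Ȟ^1 = Z/2,  Ȟ^2 = 0


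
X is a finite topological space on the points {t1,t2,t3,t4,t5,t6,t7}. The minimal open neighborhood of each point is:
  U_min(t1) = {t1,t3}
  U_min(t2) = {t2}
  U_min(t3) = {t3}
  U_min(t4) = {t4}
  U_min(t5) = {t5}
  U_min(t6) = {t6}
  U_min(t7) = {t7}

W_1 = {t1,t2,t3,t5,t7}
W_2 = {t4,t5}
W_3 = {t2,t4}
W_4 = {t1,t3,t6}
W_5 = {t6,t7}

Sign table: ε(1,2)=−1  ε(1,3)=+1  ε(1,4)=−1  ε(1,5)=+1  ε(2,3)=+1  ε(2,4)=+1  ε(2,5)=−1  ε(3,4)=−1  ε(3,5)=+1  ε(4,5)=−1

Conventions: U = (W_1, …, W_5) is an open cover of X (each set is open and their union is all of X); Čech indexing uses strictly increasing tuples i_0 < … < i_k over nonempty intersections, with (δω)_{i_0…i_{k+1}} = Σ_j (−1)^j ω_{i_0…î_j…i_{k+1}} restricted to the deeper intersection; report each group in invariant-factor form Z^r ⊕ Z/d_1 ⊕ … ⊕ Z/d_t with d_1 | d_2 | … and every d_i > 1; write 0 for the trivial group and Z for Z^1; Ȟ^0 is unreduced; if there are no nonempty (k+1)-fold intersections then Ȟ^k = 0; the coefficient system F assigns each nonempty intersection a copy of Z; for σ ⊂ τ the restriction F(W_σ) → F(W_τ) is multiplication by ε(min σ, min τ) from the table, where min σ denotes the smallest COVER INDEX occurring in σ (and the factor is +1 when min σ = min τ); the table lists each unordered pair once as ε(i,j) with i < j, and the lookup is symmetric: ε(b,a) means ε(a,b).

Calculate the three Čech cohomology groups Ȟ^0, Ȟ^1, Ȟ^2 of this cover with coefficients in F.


Ȟ^0 = 0, Ȟ^1 = Z ⊕ Z/2 and Ȟ^2 = 0

intersection data:
  W12={t5} W13={t2} W14={t1,t3} W15={t7} W23={t4} W45={t6}
C dims 5,6; δ0: rk 5, SNF 1^4·2
Ȟ^0 = (5 − 5) − 0 = 0, so Ȟ^0 ≅ 0
Ȟ^1 = (6 − 0) − 5 = 1 plus torsion [2], so Ȟ^1 ≅ Z ⊕ Z/2
Ȟ^2 = (0 − 0) − 0 = 0, so Ȟ^2 ≅ 0


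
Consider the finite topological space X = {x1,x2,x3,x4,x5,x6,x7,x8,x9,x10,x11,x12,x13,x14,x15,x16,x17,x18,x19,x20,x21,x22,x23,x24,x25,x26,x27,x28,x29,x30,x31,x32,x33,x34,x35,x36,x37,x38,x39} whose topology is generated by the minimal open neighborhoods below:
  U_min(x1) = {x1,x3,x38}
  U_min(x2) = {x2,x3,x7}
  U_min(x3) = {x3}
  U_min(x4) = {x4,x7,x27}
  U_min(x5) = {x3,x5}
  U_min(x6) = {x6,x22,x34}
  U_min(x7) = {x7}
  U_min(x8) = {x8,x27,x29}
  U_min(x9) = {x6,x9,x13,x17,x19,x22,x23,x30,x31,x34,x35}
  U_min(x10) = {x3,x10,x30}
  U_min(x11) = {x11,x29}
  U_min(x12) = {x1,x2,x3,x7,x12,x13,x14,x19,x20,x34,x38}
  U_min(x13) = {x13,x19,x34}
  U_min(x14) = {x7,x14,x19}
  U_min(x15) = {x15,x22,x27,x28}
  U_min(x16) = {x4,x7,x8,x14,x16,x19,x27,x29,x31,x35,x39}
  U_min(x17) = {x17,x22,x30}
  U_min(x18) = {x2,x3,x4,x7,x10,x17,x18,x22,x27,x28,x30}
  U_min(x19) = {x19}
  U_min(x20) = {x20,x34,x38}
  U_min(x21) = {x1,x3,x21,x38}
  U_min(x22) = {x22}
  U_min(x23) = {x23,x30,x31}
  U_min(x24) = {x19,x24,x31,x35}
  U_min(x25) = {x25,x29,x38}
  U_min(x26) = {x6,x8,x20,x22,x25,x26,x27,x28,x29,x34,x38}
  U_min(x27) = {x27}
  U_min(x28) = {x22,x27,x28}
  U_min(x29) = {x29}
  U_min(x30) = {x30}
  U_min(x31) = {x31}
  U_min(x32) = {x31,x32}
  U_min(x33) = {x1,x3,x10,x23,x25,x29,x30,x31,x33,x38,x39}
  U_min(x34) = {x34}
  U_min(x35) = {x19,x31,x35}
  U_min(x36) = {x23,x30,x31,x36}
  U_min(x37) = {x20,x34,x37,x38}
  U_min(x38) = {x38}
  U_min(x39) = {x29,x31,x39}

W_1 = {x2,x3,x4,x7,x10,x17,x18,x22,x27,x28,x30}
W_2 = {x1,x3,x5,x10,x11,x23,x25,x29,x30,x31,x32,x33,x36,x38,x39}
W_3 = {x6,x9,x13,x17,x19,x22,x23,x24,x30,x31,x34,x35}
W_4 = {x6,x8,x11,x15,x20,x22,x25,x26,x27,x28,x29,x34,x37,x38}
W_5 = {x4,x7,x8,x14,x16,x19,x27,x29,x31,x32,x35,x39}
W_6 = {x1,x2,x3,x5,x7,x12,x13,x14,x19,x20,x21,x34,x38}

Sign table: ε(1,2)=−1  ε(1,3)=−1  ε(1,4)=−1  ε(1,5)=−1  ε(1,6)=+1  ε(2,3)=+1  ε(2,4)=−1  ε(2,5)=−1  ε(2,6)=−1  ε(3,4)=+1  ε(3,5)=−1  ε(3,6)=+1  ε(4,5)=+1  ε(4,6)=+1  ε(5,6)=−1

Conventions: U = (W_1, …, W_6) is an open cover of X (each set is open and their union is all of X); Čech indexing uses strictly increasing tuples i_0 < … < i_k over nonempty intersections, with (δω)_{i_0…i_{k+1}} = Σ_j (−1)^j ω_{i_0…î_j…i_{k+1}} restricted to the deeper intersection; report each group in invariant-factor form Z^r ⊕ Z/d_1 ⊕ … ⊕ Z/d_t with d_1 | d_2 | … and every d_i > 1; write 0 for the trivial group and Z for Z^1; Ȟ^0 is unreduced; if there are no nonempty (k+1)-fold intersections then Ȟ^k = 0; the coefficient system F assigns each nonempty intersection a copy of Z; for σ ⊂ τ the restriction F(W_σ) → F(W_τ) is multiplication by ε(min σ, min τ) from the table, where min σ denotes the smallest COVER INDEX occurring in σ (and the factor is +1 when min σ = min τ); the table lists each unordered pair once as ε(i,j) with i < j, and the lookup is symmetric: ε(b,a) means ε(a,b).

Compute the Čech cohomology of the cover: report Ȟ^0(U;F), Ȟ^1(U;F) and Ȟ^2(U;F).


intersection data:
  W12={x3,x10,x30} W13={x17,x22,x30} W14={x22,x27,x28} W15={x4,x7,x27} W16={x2,x3,x7} W23={x23,x30,x31} W24={x11,x25,x29,x38} W25={x29,x31,x32,x39} W26={x1,x3,x5,x38} W34={x6,x22,x34} W35={x19,x31,x35} W36={x13,x19,x34} W45={x8,x27,x29} W46={x20,x34,x38} W56={x7,x14,x19}
  W123={x30} W126={x3} W134={x22} W145={x27} W156={x7} W235={x31} W245={x29} W246={x38} W346={x34} W356={x19}
C dims 6,15,10; δ0: rk 6, SNF 1^5·2; δ1: rk 9, SNF 1^9
Ȟ^0 = (6 − 6) − 0 = 0, so Ȟ^0 ≅ 0
Ȟ^1 = (15 − 9) − 6 = 0 plus torsion [2], so Ȟ^1 ≅ Z/2
Ȟ^2 = (10 − 0) − 9 = 1, so Ȟ^2 ≅ Z

Ȟ^0 = 0; Ȟ^1 = Z/2; Ȟ^2 = Z


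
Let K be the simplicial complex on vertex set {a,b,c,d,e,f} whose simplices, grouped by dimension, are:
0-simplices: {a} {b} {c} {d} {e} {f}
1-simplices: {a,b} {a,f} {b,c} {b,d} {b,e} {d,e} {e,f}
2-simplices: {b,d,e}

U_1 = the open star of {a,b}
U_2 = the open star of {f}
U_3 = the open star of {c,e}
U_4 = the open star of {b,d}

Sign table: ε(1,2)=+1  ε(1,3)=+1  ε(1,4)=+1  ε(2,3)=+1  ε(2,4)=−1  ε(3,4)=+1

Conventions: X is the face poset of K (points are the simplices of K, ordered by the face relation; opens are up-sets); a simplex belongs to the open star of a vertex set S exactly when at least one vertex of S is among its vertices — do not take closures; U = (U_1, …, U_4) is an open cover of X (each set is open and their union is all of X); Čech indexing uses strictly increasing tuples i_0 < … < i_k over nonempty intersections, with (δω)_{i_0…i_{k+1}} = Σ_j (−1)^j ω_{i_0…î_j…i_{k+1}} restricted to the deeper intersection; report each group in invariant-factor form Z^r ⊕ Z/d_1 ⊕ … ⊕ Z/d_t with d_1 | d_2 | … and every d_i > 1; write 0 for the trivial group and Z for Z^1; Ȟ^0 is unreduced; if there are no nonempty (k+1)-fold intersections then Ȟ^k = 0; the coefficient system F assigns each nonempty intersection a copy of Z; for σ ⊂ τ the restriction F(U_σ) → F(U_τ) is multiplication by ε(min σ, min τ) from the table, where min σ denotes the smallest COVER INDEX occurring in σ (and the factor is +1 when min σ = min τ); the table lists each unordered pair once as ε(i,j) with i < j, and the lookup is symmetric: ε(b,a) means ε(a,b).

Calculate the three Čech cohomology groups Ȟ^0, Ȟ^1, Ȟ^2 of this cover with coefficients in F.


Ȟ^0 ≅ Z, Ȟ^1 ≅ Z, Ȟ^2 ≅ 0

nerve of the cover:
  U1={{a},{b},{a,b},{a,f},{b,c},{b,d},{b,e},{b,d,e}} U2={{f},{a,f},{e,f}} U3={{c},{e},{b,c},{b,e},{d,e},{e,f},{b,d,e}} U4={{b},{d},{a,b},{b,c},{b,d},{b,e},{d,e},{b,d,e}}
  U12={{a,f}} U13={{b,c},{b,e},{b,d,e}} U14={{b},{a,b},{b,c},{b,d},{b,e},{b,d,e}} U23={{e,f}} U34={{b,c},{b,e},{d,e},{b,d,e}}
  U134={{b,c},{b,e},{b,d,e}}
C dims 4,5,1; δ0: rk 3, SNF 1^3; δ1: rk 1, SNF 1^1
Ȟ^0 = (4 − 3) − 0 = 1, so Ȟ^0 ≅ Z
Ȟ^1 = (5 − 1) − 3 = 1, so Ȟ^1 ≅ Z
Ȟ^2 = (1 − 0) − 1 = 0, so Ȟ^2 ≅ 0


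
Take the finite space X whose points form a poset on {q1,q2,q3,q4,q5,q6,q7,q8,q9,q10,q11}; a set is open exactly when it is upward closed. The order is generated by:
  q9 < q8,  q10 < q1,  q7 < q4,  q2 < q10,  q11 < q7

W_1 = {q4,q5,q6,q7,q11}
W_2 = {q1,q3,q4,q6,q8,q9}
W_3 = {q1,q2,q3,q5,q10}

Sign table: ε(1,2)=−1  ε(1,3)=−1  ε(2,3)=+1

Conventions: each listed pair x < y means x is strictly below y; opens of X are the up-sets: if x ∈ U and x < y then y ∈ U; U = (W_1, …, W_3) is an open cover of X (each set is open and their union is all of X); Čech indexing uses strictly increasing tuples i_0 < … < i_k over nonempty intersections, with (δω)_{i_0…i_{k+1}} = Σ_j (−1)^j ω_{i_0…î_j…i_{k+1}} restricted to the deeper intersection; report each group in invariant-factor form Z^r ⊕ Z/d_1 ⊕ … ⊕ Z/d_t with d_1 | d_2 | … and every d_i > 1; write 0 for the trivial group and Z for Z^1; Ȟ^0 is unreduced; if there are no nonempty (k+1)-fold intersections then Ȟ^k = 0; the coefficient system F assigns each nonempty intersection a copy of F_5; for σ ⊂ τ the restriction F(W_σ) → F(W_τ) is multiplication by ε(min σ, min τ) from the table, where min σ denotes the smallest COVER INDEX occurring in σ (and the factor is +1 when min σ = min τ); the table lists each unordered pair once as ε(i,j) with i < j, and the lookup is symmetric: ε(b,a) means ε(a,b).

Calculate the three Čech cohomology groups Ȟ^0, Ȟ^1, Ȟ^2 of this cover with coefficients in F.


Ȟ^0 ≅ Z/5,  Ȟ^1 ≅ Z/5,  Ȟ^2 ≅ 0

cover nerve:
  W12={q4,q6} W13={q5} W23={q1,q3}
C dims 3,3; δ0: rk_F5 2
Ȟ^0: (3−2)−0=1 ⇒ Z/5
Ȟ^1: (3−0)−2=1 ⇒ Z/5
Ȟ^2: (0−0)−0=0 ⇒ 0


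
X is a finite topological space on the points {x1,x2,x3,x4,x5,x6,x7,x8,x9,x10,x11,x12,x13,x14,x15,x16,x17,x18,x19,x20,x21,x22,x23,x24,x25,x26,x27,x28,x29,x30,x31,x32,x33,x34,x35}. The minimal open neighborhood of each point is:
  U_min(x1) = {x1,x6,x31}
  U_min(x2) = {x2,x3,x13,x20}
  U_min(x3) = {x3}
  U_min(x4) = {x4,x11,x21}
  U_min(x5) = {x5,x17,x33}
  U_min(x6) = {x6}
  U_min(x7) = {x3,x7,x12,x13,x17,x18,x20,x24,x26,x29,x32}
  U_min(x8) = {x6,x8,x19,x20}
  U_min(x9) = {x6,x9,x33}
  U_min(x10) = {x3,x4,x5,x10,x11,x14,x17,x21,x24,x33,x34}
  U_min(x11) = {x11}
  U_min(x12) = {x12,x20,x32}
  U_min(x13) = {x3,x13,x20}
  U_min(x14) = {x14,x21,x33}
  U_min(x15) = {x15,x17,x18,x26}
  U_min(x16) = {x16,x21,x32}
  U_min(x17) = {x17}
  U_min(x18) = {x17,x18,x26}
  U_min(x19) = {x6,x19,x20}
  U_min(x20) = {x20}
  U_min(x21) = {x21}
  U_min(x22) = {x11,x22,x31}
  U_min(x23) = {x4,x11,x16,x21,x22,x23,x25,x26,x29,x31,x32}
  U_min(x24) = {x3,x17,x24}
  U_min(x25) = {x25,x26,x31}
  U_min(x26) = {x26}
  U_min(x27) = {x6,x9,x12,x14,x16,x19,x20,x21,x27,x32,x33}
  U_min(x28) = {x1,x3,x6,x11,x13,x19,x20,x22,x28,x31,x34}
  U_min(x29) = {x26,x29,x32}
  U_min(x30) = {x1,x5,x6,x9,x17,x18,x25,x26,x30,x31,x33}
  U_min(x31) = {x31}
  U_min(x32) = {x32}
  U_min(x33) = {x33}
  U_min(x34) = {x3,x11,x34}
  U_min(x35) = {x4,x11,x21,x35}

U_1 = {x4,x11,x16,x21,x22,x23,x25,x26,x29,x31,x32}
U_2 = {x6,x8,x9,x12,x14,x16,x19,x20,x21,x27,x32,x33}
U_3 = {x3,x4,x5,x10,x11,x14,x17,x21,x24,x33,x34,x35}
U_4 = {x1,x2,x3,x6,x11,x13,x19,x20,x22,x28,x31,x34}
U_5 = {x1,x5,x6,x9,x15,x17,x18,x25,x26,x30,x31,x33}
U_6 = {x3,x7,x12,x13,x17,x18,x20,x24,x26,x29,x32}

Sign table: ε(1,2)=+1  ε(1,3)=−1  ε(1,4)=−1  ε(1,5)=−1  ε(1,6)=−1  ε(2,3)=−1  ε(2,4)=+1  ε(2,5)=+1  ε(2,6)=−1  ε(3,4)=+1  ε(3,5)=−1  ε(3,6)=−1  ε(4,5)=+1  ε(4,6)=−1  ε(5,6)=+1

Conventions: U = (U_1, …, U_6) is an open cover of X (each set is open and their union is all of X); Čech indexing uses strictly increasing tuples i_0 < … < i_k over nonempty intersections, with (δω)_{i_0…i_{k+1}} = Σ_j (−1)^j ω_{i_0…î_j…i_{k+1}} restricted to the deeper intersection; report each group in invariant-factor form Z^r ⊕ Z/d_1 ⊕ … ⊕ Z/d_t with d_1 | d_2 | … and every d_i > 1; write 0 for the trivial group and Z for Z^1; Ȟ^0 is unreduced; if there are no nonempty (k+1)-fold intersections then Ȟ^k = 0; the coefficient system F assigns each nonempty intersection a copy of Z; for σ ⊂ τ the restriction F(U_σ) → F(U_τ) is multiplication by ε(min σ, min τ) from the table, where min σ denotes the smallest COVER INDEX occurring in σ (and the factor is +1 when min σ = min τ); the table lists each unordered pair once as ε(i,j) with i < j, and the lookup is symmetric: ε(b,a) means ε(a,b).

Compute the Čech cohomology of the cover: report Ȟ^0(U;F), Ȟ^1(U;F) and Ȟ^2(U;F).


nonempty overlaps:
  U12={x16,x21,x32} U13={x4,x11,x21} U14={x11,x22,x31} U15={x25,x26,x31} U16={x26,x29,x32} U23={x14,x21,x33} U24={x6,x19,x20} U25={x6,x9,x33} U26={x12,x20,x32} U34={x3,x11,x34} U35={x5,x17,x33} U36={x3,x17,x24} U45={x1,x6,x31} U46={x3,x13,x20} U56={x17,x18,x26}
  U123={x21} U126={x32} U134={x11} U145={x31} U156={x26} U235={x33} U245={x6} U246={x20} U346={x3} U356={x17}
C dims 6,15,10; δ0: rk 6, SNF 1^5·2; δ1: rk 9, SNF 1^9
degree 0: 6−6−0 = 0 → Ȟ^0 ≅ 0
degree 1: 15−9−6 = 0 plus torsion [2] → Ȟ^1 ≅ Z/2
degree 2: 10−0−9 = 1 → Ȟ^2 ≅ Z

Ȟ^0(U;F) ≅ 0,  Ȟ^1(U;F) ≅ Z/2,  Ȟ^2(U;F) ≅ Z


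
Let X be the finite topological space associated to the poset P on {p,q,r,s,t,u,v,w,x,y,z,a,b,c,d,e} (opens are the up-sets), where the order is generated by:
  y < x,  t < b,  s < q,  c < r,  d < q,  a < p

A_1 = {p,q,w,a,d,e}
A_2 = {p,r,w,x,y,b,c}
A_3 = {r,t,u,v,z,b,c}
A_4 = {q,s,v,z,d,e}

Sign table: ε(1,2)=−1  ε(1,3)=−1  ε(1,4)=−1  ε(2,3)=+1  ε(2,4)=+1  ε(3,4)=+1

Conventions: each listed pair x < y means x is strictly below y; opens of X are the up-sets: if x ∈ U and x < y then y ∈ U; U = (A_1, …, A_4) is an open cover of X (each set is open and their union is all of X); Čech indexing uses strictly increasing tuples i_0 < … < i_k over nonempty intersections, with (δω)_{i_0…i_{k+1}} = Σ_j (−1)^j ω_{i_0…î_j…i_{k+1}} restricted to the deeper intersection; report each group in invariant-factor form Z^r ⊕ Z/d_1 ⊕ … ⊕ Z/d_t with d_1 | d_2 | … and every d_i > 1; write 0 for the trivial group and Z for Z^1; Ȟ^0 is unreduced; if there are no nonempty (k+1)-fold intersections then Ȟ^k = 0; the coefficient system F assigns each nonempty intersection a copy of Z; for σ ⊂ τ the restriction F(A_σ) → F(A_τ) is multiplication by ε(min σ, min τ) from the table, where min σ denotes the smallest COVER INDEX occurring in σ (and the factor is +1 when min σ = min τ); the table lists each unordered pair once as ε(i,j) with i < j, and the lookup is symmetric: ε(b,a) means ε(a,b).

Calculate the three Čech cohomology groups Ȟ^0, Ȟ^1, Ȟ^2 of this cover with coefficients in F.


cover nerve:
  A12={p,w} A14={q,d,e} A23={r,b,c} A34={v,z}
C dims 4,4; δ0: rk 3, SNF 1^3
Ȟ^0: (4−3)−0=1 ⇒ Z
Ȟ^1: (4−0)−3=1 ⇒ Z
Ȟ^2: (0−0)−0=0 ⇒ 0

Ȟ^0 ≅ Z, Ȟ^1 ≅ Z, Ȟ^2 ≅ 0


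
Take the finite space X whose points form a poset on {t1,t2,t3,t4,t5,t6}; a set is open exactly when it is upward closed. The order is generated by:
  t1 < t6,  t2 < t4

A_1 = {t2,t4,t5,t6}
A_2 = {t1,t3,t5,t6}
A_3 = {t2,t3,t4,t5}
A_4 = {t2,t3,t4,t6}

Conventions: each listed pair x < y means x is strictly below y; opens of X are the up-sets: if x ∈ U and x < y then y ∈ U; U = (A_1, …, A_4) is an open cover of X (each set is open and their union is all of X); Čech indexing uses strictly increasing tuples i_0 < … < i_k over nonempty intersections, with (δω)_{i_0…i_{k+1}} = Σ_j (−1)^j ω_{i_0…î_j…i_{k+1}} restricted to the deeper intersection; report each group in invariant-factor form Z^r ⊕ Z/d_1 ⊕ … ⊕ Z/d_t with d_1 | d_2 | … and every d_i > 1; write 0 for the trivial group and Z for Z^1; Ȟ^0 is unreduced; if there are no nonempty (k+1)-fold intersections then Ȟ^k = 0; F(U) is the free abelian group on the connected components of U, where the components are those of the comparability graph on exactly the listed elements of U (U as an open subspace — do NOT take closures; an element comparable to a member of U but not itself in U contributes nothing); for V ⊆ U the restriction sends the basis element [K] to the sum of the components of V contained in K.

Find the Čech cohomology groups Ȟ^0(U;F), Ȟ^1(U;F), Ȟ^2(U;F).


intersection data:
  A12={t5,t6} A13={t2,t4,t5} A14={t2,t4,t6} A23={t3,t5} A24={t3,t6} A34={t2,t3,t4}
  A123={t5} A124={t6} A134={t2,t4} A234={t3}
components per intersection:
  A1: {t2,t4} {t5} {t6}
  A2: {t1,t6} {t3} {t5}
  A3: {t2,t4} {t3} {t5}
  A4: {t2,t4} {t3} {t6}
  A12: {t5} {t6}
  A13: {t2,t4} {t5}
  A14: {t2,t4} {t6}
  A23: {t3} {t5}
  A24: {t3} {t6}
  A34: {t2,t4} {t3}
  A123: {t5}
  A124: {t6}
  A134: {t2,t4}
  A234: {t3}
C dims 12,12,4; δ0: rk 8, SNF 1^8; δ1: rk 4, SNF 1^4
Ȟ^0 = (12 − 8) − 0 = 4, so Ȟ^0 ≅ Z^4
Ȟ^1 = (12 − 4) − 8 = 0, so Ȟ^1 ≅ 0
Ȟ^2 = (4 − 0) − 4 = 0, so Ȟ^2 ≅ 0

Ȟ^0 ≅ Z^4, Ȟ^1 ≅ 0, Ȟ^2 ≅ 0


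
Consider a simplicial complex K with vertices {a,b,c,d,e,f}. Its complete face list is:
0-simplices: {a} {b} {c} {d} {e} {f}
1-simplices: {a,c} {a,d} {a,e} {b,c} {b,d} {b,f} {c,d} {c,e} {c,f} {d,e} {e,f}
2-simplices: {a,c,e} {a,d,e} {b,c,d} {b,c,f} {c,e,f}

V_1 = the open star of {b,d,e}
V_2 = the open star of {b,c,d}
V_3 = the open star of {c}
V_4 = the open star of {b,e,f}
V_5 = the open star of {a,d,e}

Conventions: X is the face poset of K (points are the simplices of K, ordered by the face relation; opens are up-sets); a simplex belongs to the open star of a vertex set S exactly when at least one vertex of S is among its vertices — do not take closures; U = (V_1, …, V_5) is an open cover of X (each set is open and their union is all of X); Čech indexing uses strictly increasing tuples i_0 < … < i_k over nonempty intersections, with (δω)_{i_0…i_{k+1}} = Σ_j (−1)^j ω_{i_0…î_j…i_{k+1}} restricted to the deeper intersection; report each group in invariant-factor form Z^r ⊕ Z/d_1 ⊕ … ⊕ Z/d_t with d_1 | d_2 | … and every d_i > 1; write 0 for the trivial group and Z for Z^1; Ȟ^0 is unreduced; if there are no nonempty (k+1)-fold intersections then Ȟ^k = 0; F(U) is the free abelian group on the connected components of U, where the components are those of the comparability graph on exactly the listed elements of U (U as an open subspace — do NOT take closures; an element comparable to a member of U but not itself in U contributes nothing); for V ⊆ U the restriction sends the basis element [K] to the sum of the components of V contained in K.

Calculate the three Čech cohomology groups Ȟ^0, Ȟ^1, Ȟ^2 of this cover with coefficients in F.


Ȟ^0 ≅ Z, Ȟ^1 ≅ Z and Ȟ^2 ≅ 0

intersection data:
  V1={{b},{d},{e},{a,d},{a,e},{b,c},{b,d},{b,f},{c,d},{c,e},{d,e},{e,f},{a,c,e},{a,d,e},{b,c,d},{b,c,f},{c,e,f}} V2={{b},{c},{d},{a,c},{a,d},{b,c},{b,d},{b,f},{c,d},{c,e},{c,f},{d,e},{a,c,e},{a,d,e},{b,c,d},{b,c,f},{c,e,f}} V3={{c},{a,c},{b,c},{c,d},{c,e},{c,f},{a,c,e},{b,c,d},{b,c,f},{c,e,f}} V4={{b},{e},{f},{a,e},{b,c},{b,d},{b,f},{c,e},{c,f},{d,e},{e,f},{a,c,e},{a,d,e},{b,c,d},{b,c,f},{c,e,f}} V5={{a},{d},{e},{a,c},{a,d},{a,e},{b,d},{c,d},{c,e},{d,e},{e,f},{a,c,e},{a,d,e},{b,c,d},{c,e,f}}
  V12={{b},{d},{a,d},{b,c},{b,d},{b,f},{c,d},{c,e},{d,e},{a,c,e},{a,d,e},{b,c,d},{b,c,f},{c,e,f}} V13={{b,c},{c,d},{c,e},{a,c,e},{b,c,d},{b,c,f},{c,e,f}} V14={{b},{e},{a,e},{b,c},{b,d},{b,f},{c,e},{d,e},{e,f},{a,c,e},{a,d,e},{b,c,d},{b,c,f},{c,e,f}} V15={{d},{e},{a,d},{a,e},{b,d},{c,d},{c,e},{d,e},{e,f},{a,c,e},{a,d,e},{b,c,d},{c,e,f}} V23={{c},{a,c},{b,c},{c,d},{c,e},{c,f},{a,c,e},{b,c,d},{b,c,f},{c,e,f}} V24={{b},{b,c},{b,d},{b,f},{c,e},{c,f},{d,e},{a,c,e},{a,d,e},{b,c,d},{b,c,f},{c,e,f}} V25={{d},{a,c},{a,d},{b,d},{c,d},{c,e},{d,e},{a,c,e},{a,d,e},{b,c,d},{c,e,f}} V34={{b,c},{c,e},{c,f},{a,c,e},{b,c,d},{b,c,f},{c,e,f}} V35={{a,c},{c,d},{c,e},{a,c,e},{b,c,d},{c,e,f}} V45={{e},{a,e},{b,d},{c,e},{d,e},{e,f},{a,c,e},{a,d,e},{b,c,d},{c,e,f}}
  V123={{b,c},{c,d},{c,e},{a,c,e},{b,c,d},{b,c,f},{c,e,f}} V124={{b},{b,c},{b,d},{b,f},{c,e},{d,e},{a,c,e},{a,d,e},{b,c,d},{b,c,f},{c,e,f}} V125={{d},{a,d},{b,d},{c,d},{c,e},{d,e},{a,c,e},{a,d,e},{b,c,d},{c,e,f}} V134={{b,c},{c,e},{a,c,e},{b,c,d},{b,c,f},{c,e,f}} V135={{c,d},{c,e},{a,c,e},{b,c,d},{c,e,f}} V145={{e},{a,e},{b,d},{c,e},{d,e},{e,f},{a,c,e},{a,d,e},{b,c,d},{c,e,f}} V234={{b,c},{c,e},{c,f},{a,c,e},{b,c,d},{b,c,f},{c,e,f}} V235={{a,c},{c,d},{c,e},{a,c,e},{b,c,d},{c,e,f}} V245={{b,d},{c,e},{d,e},{a,c,e},{a,d,e},{b,c,d},{c,e,f}} V345={{c,e},{a,c,e},{b,c,d},{c,e,f}}
  V1234={{b,c},{c,e},{a,c,e},{b,c,d},{b,c,f},{c,e,f}} V1235={{c,d},{c,e},{a,c,e},{b,c,d},{c,e,f}} V1245={{b,d},{c,e},{d,e},{a,c,e},{a,d,e},{b,c,d},{c,e,f}} V1345={{c,e},{a,c,e},{b,c,d},{c,e,f}} V2345={{c,e},{a,c,e},{b,c,d},{c,e,f}}
  V12345={{c,e},{a,c,e},{b,c,d},{c,e,f}}
components per intersection:
  V1: {{b},{d},{e},{a,d},{a,e},{b,c},{b,d},{b,f},{c,d},{c,e},{d,e},{e,f},{a,c,e},{a,d,e},{b,c,d},{b,c,f},{c,e,f}}
  V2: {{b},{c},{d},{a,c},{a,d},{b,c},{b,d},{b,f},{c,d},{c,e},{c,f},{d,e},{a,c,e},{a,d,e},{b,c,d},{b,c,f},{c,e,f}}
  V3: {{c},{a,c},{b,c},{c,d},{c,e},{c,f},{a,c,e},{b,c,d},{b,c,f},{c,e,f}}
  V4: {{b},{e},{f},{a,e},{b,c},{b,d},{b,f},{c,e},{c,f},{d,e},{e,f},{a,c,e},{a,d,e},{b,c,d},{b,c,f},{c,e,f}}
  V5: {{a},{d},{e},{a,c},{a,d},{a,e},{b,d},{c,d},{c,e},{d,e},{e,f},{a,c,e},{a,d,e},{b,c,d},{c,e,f}}
  V12: {{b},{d},{a,d},{b,c},{b,d},{b,f},{c,d},{d,e},{a,d,e},{b,c,d},{b,c,f}} {{c,e},{a,c,e},{c,e,f}}
  V13: {{b,c},{c,d},{b,c,d},{b,c,f}} {{c,e},{a,c,e},{c,e,f}}
  V14: {{b},{b,c},{b,d},{b,f},{b,c,d},{b,c,f}} {{e},{a,e},{c,e},{d,e},{e,f},{a,c,e},{a,d,e},{c,e,f}}
  V15: {{d},{e},{a,d},{a,e},{b,d},{c,d},{c,e},{d,e},{e,f},{a,c,e},{a,d,e},{b,c,d},{c,e,f}}
  V23: {{c},{a,c},{b,c},{c,d},{c,e},{c,f},{a,c,e},{b,c,d},{b,c,f},{c,e,f}}
  V24: {{b},{b,c},{b,d},{b,f},{c,e},{c,f},{a,c,e},{b,c,d},{b,c,f},{c,e,f}} {{d,e},{a,d,e}}
  V25: {{d},{a,d},{b,d},{c,d},{d,e},{a,d,e},{b,c,d}} {{a,c},{c,e},{a,c,e},{c,e,f}}
  V34: {{b,c},{c,e},{c,f},{a,c,e},{b,c,d},{b,c,f},{c,e,f}}
  V35: {{a,c},{c,e},{a,c,e},{c,e,f}} {{c,d},{b,c,d}}
  V45: {{e},{a,e},{c,e},{d,e},{e,f},{a,c,e},{a,d,e},{c,e,f}} {{b,d},{b,c,d}}
  V123: {{b,c},{c,d},{b,c,d},{b,c,f}} {{c,e},{a,c,e},{c,e,f}}
  V124: {{b},{b,c},{b,d},{b,f},{b,c,d},{b,c,f}} {{c,e},{a,c,e},{c,e,f}} {{d,e},{a,d,e}}
  V125: {{d},{a,d},{b,d},{c,d},{d,e},{a,d,e},{b,c,d}} {{c,e},{a,c,e},{c,e,f}}
  V134: {{b,c},{b,c,d},{b,c,f}} {{c,e},{a,c,e},{c,e,f}}
  V135: {{c,d},{b,c,d}} {{c,e},{a,c,e},{c,e,f}}
  V145: {{e},{a,e},{c,e},{d,e},{e,f},{a,c,e},{a,d,e},{c,e,f}} {{b,d},{b,c,d}}
  V234: {{b,c},{c,e},{c,f},{a,c,e},{b,c,d},{b,c,f},{c,e,f}}
  V235: {{a,c},{c,e},{a,c,e},{c,e,f}} {{c,d},{b,c,d}}
  V245: {{b,d},{b,c,d}} {{c,e},{a,c,e},{c,e,f}} {{d,e},{a,d,e}}
  V345: {{c,e},{a,c,e},{c,e,f}} {{b,c,d}}
  V1234: {{b,c},{b,c,d},{b,c,f}} {{c,e},{a,c,e},{c,e,f}}
  V1235: {{c,d},{b,c,d}} {{c,e},{a,c,e},{c,e,f}}
  V1245: {{b,d},{b,c,d}} {{c,e},{a,c,e},{c,e,f}} {{d,e},{a,d,e}}
  V1345: {{c,e},{a,c,e},{c,e,f}} {{b,c,d}}
  V2345: {{c,e},{a,c,e},{c,e,f}} {{b,c,d}}
  V12345: {{c,e},{a,c,e},{c,e,f}} {{b,c,d}}
C dims 5,17,21,11; δ0: rk 4, SNF 1^4; δ1: rk 12, SNF 1^12; δ2: rk 9, SNF 1^9
Ȟ^0 = (5 − 4) − 0 = 1, so Ȟ^0 ≅ Z
Ȟ^1 = (17 − 12) − 4 = 1, so Ȟ^1 ≅ Z
Ȟ^2 = (21 − 9) − 12 = 0, so Ȟ^2 ≅ 0


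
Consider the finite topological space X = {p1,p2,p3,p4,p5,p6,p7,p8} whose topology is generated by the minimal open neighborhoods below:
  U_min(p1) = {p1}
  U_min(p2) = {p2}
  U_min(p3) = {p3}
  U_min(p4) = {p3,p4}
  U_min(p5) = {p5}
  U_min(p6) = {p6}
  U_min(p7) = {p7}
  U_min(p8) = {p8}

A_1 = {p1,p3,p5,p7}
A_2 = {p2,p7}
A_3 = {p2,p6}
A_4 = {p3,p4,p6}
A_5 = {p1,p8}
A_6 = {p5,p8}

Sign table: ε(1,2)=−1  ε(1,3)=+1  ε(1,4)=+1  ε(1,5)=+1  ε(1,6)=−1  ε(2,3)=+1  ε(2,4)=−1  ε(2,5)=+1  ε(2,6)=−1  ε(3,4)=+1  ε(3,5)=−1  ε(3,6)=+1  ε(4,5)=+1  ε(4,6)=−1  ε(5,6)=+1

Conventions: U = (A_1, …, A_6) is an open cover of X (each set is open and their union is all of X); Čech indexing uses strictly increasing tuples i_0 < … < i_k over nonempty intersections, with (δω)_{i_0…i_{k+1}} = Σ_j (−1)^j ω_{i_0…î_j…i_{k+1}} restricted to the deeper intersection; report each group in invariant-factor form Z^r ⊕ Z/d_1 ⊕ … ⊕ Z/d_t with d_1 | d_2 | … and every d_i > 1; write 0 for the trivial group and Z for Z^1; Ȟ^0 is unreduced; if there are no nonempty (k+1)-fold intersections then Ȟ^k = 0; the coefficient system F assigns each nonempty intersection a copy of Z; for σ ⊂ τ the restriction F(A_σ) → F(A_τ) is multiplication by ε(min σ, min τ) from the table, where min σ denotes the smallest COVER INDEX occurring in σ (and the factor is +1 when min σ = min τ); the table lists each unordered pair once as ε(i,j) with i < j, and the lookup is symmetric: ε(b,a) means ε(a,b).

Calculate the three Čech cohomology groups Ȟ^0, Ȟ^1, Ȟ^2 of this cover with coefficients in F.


Ȟ^0(U;F) ≅ 0,  Ȟ^1(U;F) ≅ Z ⊕ Z/2,  Ȟ^2(U;F) ≅ 0

nerve of the cover:
  A12={p7} A14={p3} A15={p1} A16={p5} A23={p2} A34={p6} A56={p8}
C dims 6,7; δ0: rk 6, SNF 1^5·2
Ȟ^0 = (6 − 6) − 0 = 0, so Ȟ^0 ≅ 0
Ȟ^1 = (7 − 0) − 6 = 1 plus torsion [2], so Ȟ^1 ≅ Z ⊕ Z/2
Ȟ^2 = (0 − 0) − 0 = 0, so Ȟ^2 ≅ 0


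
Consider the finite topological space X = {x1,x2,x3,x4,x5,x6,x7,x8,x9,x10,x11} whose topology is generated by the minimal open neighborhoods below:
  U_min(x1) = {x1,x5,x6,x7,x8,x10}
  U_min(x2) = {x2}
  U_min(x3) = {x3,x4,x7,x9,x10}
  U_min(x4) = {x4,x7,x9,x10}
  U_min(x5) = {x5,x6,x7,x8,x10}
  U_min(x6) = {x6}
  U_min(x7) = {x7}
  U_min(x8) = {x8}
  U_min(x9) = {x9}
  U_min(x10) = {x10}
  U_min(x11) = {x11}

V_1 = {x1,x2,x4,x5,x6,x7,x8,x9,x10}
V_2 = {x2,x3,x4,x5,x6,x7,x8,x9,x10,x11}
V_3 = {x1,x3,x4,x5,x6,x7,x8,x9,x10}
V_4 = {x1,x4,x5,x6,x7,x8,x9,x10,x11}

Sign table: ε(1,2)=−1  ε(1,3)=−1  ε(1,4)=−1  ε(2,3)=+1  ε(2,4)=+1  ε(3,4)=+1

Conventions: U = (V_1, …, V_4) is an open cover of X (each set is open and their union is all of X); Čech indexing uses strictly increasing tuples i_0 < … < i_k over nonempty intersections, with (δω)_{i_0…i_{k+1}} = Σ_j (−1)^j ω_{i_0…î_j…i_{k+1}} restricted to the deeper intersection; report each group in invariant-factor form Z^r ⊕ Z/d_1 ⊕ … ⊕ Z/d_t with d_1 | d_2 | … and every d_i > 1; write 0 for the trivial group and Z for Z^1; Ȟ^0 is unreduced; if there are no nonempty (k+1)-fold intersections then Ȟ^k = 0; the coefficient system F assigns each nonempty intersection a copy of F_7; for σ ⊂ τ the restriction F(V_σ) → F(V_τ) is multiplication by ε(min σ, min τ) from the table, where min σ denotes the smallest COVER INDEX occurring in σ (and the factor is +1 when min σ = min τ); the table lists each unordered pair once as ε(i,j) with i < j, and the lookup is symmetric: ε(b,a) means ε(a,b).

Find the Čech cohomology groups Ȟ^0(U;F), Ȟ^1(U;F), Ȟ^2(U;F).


nonempty intersections:
  V12={x2,x4,x5,x6,x7,x8,x9,x10} V13={x1,x4,x5,x6,x7,x8,x9,x10} V14={x1,x4,x5,x6,x7,x8,x9,x10} V23={x3,x4,x5,x6,x7,x8,x9,x10} V24={x4,x5,x6,x7,x8,x9,x10,x11} V34={x1,x4,x5,x6,x7,x8,x9,x10}
  V123={x4,x5,x6,x7,x8,x9,x10} V124={x4,x5,x6,x7,x8,x9,x10} V134={x1,x4,x5,x6,x7,x8,x9,x10} V234={x4,x5,x6,x7,x8,x9,x10}
  V1234={x4,x5,x6,x7,x8,x9,x10}
C dims 4,6,4,1; δ0: rk_F7 3; δ1: rk_F7 3; δ2: rk_F7 1
Ȟ^0: (4−3)−0=1 ⇒ Z/7
Ȟ^1: (6−3)−3=0 ⇒ 0
Ȟ^2: (4−1)−3=0 ⇒ 0

Ȟ^0(U;F) ≅ Z/7, Ȟ^1(U;F) ≅ 0 and Ȟ^2(U;F) ≅ 0


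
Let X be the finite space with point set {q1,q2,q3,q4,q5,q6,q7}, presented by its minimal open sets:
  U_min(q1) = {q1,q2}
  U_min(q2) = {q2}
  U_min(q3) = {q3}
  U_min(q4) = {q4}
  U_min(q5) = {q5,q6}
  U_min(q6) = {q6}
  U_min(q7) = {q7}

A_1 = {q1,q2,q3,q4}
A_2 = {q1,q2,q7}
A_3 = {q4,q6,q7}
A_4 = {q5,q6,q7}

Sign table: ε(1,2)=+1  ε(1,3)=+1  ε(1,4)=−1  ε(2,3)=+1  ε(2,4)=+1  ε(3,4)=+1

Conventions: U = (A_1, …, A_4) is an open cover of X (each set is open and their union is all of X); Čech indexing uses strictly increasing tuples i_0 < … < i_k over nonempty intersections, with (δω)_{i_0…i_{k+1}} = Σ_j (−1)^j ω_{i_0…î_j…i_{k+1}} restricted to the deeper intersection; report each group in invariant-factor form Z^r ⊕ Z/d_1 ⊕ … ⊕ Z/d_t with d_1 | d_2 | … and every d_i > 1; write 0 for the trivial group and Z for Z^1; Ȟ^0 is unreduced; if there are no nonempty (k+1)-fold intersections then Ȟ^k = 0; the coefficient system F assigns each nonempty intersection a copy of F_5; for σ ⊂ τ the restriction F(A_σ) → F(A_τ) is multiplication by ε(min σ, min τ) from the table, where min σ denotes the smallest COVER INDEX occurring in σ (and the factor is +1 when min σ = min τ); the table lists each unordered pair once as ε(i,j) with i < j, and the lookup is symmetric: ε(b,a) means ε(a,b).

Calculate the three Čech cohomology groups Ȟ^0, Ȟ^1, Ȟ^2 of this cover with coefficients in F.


nonempty overlaps:
  A12={q1,q2} A13={q4} A23={q7} A24={q7} A34={q6,q7}
  A234={q7}
C dims 4,5,1; δ0: rk_F5 3; δ1: rk_F5 1
degree 0: 4−3−0 = 1 → Ȟ^0 ≅ Z/5
degree 1: 5−1−3 = 1 → Ȟ^1 ≅ Z/5
degree 2: 1−0−1 = 0 → Ȟ^2 ≅ 0

Ȟ^0 ≅ Z/5, Ȟ^1 ≅ Z/5 and Ȟ^2 ≅ 0


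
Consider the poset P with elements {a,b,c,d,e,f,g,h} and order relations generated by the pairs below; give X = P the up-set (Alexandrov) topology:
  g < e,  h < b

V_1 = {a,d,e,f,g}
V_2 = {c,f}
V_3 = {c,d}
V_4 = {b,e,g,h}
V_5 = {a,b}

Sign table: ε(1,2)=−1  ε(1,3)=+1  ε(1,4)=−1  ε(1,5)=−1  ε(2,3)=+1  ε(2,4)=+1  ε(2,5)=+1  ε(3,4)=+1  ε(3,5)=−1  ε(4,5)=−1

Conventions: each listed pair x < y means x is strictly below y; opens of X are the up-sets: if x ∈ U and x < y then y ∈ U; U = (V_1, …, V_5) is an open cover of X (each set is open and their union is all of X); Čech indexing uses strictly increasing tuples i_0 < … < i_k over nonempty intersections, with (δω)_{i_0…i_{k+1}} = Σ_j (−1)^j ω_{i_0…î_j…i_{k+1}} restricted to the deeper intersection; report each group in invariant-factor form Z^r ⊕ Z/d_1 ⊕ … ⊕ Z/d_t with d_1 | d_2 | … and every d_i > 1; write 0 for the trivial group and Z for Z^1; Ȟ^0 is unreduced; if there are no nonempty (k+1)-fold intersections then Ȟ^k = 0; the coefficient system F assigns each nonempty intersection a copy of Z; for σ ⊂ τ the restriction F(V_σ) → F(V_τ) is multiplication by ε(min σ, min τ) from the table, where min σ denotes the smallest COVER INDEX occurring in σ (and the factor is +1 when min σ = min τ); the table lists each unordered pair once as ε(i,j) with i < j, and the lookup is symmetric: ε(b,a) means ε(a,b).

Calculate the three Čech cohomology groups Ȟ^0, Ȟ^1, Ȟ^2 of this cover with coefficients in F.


cover nerve:
  V12={f} V13={d} V14={e,g} V15={a} V23={c} V45={b}
C dims 5,6; δ0: rk 5, SNF 1^4·2
Ȟ^0: (5−5)−0=0 ⇒ 0
Ȟ^1: (6−0)−5=1 plus torsion [2] ⇒ Z ⊕ Z/2
Ȟ^2: (0−0)−0=0 ⇒ 0

Ȟ^0 = 0,  Ȟ^1 = Z ⊕ Z/2,  Ȟ^2 = 0


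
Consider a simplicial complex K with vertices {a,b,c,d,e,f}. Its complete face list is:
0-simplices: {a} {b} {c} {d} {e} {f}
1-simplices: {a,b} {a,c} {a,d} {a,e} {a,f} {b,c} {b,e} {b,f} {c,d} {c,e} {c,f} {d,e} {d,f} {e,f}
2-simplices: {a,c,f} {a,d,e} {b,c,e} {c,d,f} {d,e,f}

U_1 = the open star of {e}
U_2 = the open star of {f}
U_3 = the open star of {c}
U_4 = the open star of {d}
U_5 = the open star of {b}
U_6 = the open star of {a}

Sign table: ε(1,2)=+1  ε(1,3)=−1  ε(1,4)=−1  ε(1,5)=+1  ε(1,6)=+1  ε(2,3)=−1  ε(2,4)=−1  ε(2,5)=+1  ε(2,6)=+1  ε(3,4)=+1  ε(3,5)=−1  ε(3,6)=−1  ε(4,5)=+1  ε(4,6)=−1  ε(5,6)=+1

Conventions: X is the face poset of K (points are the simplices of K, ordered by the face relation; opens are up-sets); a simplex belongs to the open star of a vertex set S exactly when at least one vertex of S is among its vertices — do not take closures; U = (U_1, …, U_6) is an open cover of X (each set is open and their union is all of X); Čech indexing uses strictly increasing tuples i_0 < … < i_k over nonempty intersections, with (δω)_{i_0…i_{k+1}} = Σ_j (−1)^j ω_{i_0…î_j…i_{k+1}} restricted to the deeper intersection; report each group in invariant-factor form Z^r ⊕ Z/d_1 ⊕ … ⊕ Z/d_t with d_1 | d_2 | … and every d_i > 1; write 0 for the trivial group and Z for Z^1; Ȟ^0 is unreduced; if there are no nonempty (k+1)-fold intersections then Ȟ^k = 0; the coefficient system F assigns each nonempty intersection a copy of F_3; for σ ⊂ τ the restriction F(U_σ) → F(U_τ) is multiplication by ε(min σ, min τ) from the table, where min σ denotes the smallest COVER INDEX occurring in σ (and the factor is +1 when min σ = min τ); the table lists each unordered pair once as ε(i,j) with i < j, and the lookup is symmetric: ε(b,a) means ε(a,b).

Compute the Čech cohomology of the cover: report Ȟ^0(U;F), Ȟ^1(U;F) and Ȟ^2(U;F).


nerve simplices:
  U1={{e},{a,e},{b,e},{c,e},{d,e},{e,f},{a,d,e},{b,c,e},{d,e,f}} U2={{f},{a,f},{b,f},{c,f},{d,f},{e,f},{a,c,f},{c,d,f},{d,e,f}} U3={{c},{a,c},{b,c},{c,d},{c,e},{c,f},{a,c,f},{b,c,e},{c,d,f}} U4={{d},{a,d},{c,d},{d,e},{d,f},{a,d,e},{c,d,f},{d,e,f}} U5={{b},{a,b},{b,c},{b,e},{b,f},{b,c,e}} U6={{a},{a,b},{a,c},{a,d},{a,e},{a,f},{a,c,f},{a,d,e}}
  U12={{e,f},{d,e,f}} U13={{c,e},{b,c,e}} U14={{d,e},{a,d,e},{d,e,f}} U15={{b,e},{b,c,e}} U16={{a,e},{a,d,e}} U23={{c,f},{a,c,f},{c,d,f}} U24={{d,f},{c,d,f},{d,e,f}} U25={{b,f}} U26={{a,f},{a,c,f}} U34={{c,d},{c,d,f}} U35={{b,c},{b,c,e}} U36={{a,c},{a,c,f}} U46={{a,d},{a,d,e}} U56={{a,b}}
  U124={{d,e,f}} U135={{b,c,e}} U146={{a,d,e}} U234={{c,d,f}} U236={{a,c,f}}
C dims 6,14,5; δ0: rk_F3 5; δ1: rk_F3 5
degree 0: 6−5−0 = 1 → Ȟ^0 ≅ Z/3
degree 1: 14−5−5 = 4 → Ȟ^1 ≅ Z/3 ⊕ Z/3 ⊕ Z/3 ⊕ Z/3
degree 2: 5−0−5 = 0 → Ȟ^2 ≅ 0

Ȟ^0 ≅ Z/3, Ȟ^1 ≅ Z/3 ⊕ Z/3 ⊕ Z/3 ⊕ Z/3, Ȟ^2 ≅ 0


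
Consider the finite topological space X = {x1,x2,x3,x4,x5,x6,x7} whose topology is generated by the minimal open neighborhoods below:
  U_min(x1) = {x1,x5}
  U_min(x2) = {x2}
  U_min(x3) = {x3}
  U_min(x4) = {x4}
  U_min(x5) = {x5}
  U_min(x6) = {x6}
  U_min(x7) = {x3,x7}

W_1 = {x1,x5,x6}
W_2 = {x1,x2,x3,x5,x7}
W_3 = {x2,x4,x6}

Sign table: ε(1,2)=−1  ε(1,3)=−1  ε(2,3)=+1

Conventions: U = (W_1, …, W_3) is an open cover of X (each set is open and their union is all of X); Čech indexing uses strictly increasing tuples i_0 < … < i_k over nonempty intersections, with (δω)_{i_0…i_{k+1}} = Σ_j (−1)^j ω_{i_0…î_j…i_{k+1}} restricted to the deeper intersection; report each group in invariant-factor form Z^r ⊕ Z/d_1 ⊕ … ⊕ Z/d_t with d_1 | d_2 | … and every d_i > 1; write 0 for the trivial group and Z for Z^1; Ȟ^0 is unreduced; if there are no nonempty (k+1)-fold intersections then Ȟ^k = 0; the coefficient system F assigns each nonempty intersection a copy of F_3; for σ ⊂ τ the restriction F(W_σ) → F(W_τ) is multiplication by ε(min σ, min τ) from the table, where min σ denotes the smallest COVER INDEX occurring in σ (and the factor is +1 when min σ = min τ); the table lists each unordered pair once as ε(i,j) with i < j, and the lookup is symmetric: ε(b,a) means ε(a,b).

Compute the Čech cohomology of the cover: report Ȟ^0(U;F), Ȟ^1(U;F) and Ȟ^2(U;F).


nonempty intersections:
  W12={x1,x5} W13={x6} W23={x2}
C dims 3,3; δ0: rk_F3 2
Ȟ^0: (3−2)−0=1 ⇒ Z/3
Ȟ^1: (3−0)−2=1 ⇒ Z/3
Ȟ^2: (0−0)−0=0 ⇒ 0

Ȟ^0 = Z/3, Ȟ^1 = Z/3 and Ȟ^2 = 0


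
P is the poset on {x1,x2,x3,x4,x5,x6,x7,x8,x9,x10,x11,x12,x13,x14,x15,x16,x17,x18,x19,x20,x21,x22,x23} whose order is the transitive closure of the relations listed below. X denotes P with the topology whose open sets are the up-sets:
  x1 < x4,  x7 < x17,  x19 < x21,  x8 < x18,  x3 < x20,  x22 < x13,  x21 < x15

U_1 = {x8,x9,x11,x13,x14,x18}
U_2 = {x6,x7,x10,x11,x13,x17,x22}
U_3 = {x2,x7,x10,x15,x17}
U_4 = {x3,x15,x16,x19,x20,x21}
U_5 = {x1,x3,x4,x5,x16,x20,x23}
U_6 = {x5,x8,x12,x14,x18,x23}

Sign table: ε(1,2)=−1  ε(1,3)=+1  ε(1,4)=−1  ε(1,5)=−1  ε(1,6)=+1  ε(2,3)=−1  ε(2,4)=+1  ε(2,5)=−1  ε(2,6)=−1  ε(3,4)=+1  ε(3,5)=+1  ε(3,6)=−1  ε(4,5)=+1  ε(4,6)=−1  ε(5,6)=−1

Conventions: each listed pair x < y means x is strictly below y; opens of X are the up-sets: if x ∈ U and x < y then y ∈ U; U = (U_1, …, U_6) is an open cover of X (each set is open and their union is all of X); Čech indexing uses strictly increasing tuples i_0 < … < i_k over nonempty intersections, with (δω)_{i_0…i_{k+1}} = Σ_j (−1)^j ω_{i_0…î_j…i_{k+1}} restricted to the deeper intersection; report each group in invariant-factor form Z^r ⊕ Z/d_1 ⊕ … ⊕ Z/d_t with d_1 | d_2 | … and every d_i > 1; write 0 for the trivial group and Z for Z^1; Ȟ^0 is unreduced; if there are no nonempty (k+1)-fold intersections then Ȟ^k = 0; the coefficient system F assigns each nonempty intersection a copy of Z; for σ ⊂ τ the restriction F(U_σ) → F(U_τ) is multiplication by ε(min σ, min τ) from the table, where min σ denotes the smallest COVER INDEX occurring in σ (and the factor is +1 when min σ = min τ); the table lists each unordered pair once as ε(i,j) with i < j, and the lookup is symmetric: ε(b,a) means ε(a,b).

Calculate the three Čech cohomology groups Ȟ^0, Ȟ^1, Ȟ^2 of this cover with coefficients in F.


Ȟ^0(U;F) ≅ 0; Ȟ^1(U;F) ≅ Z/2; Ȟ^2(U;F) ≅ 0

nonempty intersections:
  U12={x11,x13} U16={x8,x14,x18} U23={x7,x10,x17} U34={x15} U45={x3,x16,x20} U56={x5,x23}
C dims 6,6; δ0: rk 6, SNF 1^5·2
Ȟ^0: (6−6)−0=0 ⇒ 0
Ȟ^1: (6−0)−6=0 plus torsion [2] ⇒ Z/2
Ȟ^2: (0−0)−0=0 ⇒ 0


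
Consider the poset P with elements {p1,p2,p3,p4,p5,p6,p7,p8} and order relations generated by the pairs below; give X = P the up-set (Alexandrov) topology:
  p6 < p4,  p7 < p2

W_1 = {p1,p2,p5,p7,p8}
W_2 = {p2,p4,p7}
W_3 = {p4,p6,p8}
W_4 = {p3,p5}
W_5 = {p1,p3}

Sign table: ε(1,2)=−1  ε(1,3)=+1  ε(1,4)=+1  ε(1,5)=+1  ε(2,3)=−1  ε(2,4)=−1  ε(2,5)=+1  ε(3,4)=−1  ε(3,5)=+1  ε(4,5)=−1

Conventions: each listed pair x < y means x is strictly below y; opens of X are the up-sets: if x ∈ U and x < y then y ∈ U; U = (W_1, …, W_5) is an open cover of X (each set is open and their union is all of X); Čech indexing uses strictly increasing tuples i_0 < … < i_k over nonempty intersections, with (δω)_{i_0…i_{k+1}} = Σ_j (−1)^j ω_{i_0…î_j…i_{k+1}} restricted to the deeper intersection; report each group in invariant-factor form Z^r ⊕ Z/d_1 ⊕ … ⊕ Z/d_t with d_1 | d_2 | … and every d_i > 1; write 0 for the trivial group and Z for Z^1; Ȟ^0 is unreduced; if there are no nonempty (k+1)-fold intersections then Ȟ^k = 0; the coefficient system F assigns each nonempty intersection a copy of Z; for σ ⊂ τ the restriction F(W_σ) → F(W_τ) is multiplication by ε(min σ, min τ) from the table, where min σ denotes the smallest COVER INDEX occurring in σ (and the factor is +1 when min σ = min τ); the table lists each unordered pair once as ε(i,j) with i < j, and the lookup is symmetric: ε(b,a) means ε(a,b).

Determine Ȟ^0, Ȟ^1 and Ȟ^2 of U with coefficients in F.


Ȟ^0 = 0; Ȟ^1 = Z ⊕ Z/2; Ȟ^2 = 0

cover nerve:
  W12={p2,p7} W13={p8} W14={p5} W15={p1} W23={p4} W45={p3}
C dims 5,6; δ0: rk 5, SNF 1^4·2
Ȟ^0: (5−5)−0=0 ⇒ 0
Ȟ^1: (6−0)−5=1 plus torsion [2] ⇒ Z ⊕ Z/2
Ȟ^2: (0−0)−0=0 ⇒ 0
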